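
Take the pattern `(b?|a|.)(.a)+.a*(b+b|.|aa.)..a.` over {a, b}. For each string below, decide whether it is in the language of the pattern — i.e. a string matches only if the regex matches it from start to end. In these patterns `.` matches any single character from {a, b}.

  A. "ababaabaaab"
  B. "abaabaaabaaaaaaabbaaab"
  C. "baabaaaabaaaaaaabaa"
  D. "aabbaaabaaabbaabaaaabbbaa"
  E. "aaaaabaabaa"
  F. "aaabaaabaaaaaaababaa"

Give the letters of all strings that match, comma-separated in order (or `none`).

A → match
B → no match
C → no match
D → no match
E → match
F → match

A, E, F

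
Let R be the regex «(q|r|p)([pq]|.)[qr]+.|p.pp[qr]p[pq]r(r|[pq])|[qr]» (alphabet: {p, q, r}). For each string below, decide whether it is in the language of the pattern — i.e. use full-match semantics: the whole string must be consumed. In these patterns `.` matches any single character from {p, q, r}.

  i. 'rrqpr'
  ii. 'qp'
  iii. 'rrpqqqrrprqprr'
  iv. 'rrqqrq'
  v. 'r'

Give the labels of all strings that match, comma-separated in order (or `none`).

iv, v

i → no match
ii → no match
iii → no match
iv → match
v → match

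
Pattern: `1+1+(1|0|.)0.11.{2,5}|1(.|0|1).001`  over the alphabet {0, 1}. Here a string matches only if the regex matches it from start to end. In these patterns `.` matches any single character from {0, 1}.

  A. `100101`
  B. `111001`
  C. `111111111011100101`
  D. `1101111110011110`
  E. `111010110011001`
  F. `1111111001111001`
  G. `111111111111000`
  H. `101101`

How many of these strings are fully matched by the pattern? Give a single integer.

3

A → no match
B → match
C → match
D → no match
E → no match
F → match
G → no match
H → no match
Total matched: 3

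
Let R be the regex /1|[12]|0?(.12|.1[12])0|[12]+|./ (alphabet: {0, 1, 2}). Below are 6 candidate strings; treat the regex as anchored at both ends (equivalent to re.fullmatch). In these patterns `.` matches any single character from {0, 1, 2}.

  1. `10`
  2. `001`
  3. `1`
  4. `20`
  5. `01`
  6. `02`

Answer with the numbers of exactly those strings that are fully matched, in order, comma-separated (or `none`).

3

1 → no match
2 → no match
3 → match
4 → no match
5 → no match
6 → no match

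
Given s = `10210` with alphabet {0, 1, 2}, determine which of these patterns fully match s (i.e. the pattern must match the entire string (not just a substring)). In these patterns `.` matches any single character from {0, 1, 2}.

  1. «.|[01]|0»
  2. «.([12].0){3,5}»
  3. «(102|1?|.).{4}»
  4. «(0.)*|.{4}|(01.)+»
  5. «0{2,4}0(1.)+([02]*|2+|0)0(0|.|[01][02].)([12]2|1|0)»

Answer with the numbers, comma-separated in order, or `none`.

1 → no match
2 → no match
3 → match
4 → no match
5 → no match — must start with `0`

3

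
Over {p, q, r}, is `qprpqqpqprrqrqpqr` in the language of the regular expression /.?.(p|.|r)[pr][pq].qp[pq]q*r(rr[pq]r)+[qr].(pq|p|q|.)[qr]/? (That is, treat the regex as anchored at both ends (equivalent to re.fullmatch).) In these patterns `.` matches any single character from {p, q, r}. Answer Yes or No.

No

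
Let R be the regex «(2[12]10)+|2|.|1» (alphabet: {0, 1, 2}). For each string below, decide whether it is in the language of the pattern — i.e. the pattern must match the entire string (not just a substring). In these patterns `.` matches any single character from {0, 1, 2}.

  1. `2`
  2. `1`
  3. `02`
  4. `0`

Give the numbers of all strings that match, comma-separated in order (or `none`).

1, 2, 4

1. `2` → match
2. `1` → match
3. `02` → no match
4. `0` → match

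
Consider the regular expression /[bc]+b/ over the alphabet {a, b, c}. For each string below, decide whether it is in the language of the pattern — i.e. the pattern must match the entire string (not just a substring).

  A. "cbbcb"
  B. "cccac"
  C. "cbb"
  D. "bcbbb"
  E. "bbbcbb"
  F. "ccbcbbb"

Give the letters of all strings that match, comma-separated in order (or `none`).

A, C, D, E, F

A → match
B → no match — must end with "b"
C → match
D → match
E → match
F → match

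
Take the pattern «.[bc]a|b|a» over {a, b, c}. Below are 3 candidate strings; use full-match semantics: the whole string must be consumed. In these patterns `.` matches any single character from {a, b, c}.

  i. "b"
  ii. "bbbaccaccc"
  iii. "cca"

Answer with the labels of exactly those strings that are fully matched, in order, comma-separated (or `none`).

i → match
ii → no match
iii → match

i, iii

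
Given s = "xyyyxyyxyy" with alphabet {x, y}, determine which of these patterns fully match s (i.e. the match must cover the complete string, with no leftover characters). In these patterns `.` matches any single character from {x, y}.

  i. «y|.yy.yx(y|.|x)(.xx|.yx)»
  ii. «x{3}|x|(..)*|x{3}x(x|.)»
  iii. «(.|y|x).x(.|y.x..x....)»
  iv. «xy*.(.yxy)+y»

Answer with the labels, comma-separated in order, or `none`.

i → no match
ii → match
iii → no match
iv → match

ii, iv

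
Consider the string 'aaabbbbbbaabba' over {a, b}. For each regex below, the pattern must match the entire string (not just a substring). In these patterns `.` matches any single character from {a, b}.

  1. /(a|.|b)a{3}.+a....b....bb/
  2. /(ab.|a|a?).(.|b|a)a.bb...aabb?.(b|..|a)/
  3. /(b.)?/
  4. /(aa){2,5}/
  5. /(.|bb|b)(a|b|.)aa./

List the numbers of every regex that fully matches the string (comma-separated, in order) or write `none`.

2

1 → no match — must end with 'bb'
2 → match
3 → no match
4 → no match — must end with 'aa'
5 → no match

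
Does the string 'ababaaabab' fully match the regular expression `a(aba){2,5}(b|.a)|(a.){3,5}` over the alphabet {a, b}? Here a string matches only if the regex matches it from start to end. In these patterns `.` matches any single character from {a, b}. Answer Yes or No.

Yes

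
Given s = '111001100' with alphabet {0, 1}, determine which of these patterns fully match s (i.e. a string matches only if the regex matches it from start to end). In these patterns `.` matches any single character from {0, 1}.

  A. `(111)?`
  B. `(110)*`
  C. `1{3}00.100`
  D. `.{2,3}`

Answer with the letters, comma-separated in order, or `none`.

A → no match
B → no match
C → match
D → no match

C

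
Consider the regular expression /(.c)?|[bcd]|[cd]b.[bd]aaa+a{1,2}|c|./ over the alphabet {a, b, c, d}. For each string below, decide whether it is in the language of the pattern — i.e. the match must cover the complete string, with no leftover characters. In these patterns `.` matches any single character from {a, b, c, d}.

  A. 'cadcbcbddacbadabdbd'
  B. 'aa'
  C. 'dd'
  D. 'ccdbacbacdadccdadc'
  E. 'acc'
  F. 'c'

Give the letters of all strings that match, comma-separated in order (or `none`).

A → no match
B → no match
C → no match
D → no match
E → no match
F → match

F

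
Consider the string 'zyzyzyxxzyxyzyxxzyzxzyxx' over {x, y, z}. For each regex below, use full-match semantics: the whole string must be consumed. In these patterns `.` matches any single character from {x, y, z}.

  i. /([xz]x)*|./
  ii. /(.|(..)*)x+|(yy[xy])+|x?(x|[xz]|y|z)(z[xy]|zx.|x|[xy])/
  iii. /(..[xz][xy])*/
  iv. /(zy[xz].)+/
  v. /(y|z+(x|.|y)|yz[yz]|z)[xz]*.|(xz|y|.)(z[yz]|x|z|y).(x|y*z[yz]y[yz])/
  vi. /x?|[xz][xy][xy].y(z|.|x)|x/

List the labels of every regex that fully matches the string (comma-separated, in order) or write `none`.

i → no match
ii → match
iii → match
iv → match
v → no match
vi → no match

ii, iii, iv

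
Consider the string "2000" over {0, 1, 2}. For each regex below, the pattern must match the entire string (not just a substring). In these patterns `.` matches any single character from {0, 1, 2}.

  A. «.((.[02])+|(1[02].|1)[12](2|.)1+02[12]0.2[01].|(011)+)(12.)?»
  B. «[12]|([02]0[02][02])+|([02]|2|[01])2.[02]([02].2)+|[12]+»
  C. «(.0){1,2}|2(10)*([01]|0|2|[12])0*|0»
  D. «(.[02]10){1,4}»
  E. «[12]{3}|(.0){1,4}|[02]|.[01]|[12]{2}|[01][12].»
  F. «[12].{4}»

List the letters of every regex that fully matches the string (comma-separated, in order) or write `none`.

B, C, E

A → no match
B → match
C → match
D → no match — must end with "10"
E → match
F → no match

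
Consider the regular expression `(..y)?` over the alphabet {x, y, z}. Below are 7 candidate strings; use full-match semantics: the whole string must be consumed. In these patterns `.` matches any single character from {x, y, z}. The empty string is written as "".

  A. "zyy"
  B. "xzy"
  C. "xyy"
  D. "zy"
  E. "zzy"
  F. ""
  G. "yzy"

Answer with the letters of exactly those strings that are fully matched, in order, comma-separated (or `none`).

A, B, C, E, F, G

A → match
B → match
C → match
D → no match
E → match
F → match
G → match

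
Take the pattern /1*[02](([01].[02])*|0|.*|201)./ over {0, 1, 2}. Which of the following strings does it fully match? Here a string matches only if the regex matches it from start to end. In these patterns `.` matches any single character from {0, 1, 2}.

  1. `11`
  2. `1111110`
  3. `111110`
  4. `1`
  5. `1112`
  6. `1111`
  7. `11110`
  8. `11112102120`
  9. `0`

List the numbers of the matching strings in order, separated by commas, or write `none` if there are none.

1. `11` → no match
2. `1111110` → no match
3. `111110` → no match
4. `1` → no match
5. `1112` → no match
6. `1111` → no match
7. `11110` → no match
8. `11112102120` → match
9. `0` → no match

8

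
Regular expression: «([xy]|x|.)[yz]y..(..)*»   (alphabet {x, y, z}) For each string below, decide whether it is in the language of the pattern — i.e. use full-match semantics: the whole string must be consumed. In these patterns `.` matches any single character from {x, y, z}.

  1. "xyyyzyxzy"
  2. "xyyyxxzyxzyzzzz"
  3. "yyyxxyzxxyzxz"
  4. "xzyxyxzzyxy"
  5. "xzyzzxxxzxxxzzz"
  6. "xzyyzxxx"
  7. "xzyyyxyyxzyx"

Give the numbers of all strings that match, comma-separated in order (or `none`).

1, 2, 3, 4, 5

1 → match
2 → match
3 → match
4 → match
5 → match
6 → no match
7 → no match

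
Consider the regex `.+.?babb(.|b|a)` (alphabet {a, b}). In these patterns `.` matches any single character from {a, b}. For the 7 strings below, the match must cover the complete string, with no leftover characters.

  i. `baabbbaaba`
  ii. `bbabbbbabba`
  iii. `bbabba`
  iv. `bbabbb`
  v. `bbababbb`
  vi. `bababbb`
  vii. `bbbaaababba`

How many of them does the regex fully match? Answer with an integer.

6

i → no match
ii → match
iii → match
iv → match
v → match
vi → match
vii → match
Total matched: 6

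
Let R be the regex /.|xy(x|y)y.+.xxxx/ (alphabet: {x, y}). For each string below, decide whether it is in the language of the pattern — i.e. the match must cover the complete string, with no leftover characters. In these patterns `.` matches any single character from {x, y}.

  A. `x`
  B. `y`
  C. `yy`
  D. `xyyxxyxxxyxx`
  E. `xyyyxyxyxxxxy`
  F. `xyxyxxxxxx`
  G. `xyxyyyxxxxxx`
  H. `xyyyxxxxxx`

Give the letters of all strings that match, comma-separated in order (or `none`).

A, B, F, G, H

A. `x` → match
B. `y` → match
C. `yy` → no match
D. `xyyxxyxxxyxx` → no match
E → no match
F. `xyxyxxxxxx` → match
G. `xyxyyyxxxxxx` → match
H. `xyyyxxxxxx` → match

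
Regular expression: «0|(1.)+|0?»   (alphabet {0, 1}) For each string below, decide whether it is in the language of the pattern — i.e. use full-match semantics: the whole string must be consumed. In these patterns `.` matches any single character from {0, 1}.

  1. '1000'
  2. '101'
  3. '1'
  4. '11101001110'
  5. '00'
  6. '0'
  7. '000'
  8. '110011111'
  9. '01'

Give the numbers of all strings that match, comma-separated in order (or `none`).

6

1 → no match
2 → no match
3 → no match
4 → no match
5 → no match
6 → match
7 → no match
8 → no match
9 → no match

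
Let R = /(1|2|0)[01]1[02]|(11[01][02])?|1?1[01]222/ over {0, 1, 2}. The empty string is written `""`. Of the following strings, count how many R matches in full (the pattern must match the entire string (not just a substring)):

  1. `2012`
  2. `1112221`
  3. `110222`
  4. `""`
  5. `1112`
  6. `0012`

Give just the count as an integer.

1 → match
2 → no match
3 → match
4 → match
5 → match
6 → match
Total matched: 5

5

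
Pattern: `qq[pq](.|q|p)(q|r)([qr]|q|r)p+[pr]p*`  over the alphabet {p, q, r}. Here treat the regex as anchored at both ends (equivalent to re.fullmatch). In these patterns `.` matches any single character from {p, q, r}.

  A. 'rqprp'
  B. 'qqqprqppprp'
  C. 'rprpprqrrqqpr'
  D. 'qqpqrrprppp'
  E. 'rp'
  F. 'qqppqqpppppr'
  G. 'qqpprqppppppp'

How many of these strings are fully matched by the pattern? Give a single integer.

4

A → no match — must start with 'qq'
B → match
C → no match — must start with 'qq'
D → match
E → no match — must start with 'qq'
F → match
G → match
Total matched: 4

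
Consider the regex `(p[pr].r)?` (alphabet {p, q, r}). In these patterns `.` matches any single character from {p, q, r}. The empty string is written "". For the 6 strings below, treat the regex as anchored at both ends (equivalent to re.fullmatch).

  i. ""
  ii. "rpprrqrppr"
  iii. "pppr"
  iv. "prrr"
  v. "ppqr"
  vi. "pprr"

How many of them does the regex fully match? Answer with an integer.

5

i → match
ii → no match
iii → match
iv → match
v → match
vi → match
Total matched: 5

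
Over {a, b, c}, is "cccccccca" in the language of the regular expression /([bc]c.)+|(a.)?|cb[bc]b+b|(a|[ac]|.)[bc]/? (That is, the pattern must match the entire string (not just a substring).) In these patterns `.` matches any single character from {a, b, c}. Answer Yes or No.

Yes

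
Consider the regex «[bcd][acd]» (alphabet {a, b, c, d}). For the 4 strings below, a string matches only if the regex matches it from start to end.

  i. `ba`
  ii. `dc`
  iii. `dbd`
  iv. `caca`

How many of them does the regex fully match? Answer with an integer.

2

i → match
ii → match
iii → no match
iv → no match
Total matched: 2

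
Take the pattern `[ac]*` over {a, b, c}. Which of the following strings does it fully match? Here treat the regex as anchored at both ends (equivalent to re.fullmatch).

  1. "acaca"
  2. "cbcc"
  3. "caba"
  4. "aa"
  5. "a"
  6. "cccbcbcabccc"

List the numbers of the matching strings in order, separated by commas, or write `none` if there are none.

1, 4, 5

1 → match
2 → no match
3 → no match
4 → match
5 → match
6 → no match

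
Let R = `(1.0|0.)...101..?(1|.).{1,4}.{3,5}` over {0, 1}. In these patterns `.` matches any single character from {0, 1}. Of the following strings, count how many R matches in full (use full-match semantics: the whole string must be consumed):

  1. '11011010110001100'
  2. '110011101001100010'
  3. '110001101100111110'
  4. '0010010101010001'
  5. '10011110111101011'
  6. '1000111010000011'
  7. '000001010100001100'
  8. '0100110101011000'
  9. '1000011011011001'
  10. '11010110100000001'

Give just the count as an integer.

1 → match
2 → match
3 → match
4 → match
5 → match
6 → match
7 → match
8 → match
9 → match
10 → match
Total matched: 10

10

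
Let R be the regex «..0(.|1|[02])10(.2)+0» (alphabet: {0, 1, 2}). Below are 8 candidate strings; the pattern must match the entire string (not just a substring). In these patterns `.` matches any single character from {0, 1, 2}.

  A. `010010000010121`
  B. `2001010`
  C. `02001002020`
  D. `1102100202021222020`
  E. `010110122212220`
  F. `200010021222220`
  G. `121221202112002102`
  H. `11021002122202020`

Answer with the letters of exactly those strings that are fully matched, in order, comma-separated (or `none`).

C, D, E, F, H

A → no match — must end with `20`
B. `2001010` → no match — must end with `20`
C. `02001002020` → match
D → match
E → match
F → match
G → no match — must end with `20`
H → match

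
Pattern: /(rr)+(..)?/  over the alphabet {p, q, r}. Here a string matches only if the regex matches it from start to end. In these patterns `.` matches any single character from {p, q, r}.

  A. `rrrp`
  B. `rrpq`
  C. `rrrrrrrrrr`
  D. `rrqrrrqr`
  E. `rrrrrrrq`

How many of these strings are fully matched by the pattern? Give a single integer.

A → match
B → match
C → match
D → no match
E → match
Total matched: 4

4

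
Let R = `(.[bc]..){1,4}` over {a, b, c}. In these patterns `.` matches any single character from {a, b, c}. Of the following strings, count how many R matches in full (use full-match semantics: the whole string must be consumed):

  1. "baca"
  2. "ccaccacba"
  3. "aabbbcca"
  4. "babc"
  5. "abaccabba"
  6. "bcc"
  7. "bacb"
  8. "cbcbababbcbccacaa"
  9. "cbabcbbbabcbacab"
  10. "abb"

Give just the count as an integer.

1 → no match
2 → no match
3 → no match
4 → no match
5 → no match
6 → no match
7 → no match
8 → no match
9 → match
10 → no match
Total matched: 1

1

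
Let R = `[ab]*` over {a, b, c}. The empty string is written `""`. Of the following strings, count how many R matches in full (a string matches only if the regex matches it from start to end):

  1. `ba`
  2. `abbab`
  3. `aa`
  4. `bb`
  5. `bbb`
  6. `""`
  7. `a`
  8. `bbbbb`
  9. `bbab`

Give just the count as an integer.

9

1 → match
2 → match
3 → match
4 → match
5 → match
6 → match
7 → match
8 → match
9 → match
Total matched: 9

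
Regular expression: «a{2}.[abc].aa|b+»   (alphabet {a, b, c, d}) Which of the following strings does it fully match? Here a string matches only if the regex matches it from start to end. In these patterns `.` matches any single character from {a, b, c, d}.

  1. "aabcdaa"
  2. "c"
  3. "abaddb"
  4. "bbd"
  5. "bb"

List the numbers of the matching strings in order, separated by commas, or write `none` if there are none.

1, 5

1 → match
2 → no match
3 → no match
4 → no match
5 → match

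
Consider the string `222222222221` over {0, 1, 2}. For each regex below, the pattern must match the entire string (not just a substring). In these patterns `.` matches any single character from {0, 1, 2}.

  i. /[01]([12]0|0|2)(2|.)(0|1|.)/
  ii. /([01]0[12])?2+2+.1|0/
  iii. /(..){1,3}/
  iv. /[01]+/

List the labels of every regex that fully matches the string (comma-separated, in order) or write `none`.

ii

i → no match
ii → match
iii → no match
iv → no match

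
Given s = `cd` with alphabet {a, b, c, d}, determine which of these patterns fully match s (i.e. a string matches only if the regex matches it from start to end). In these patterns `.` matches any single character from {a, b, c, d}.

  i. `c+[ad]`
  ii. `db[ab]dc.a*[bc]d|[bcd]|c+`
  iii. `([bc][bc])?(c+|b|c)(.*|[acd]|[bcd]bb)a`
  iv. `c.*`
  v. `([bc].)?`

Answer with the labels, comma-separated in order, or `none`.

i, iv, v

i → match
ii → no match
iii → no match — must end with `a`
iv → match
v → match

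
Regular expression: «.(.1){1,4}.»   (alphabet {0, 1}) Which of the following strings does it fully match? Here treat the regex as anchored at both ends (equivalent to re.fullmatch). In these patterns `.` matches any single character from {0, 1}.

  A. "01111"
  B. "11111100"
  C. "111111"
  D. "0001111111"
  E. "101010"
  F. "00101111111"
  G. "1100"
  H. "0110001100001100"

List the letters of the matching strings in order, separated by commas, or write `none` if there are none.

A. "01111" → no match
B. "11111100" → no match
C. "111111" → match
D. "0001111111" → no match
E. "101010" → match
F. "00101111111" → no match
G. "1100" → no match
H → no match

C, E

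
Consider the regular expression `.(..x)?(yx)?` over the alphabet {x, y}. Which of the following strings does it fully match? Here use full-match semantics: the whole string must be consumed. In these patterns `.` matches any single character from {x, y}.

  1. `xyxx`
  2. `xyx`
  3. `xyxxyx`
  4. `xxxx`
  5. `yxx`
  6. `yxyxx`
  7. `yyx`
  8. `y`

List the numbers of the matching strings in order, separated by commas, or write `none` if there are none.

1, 2, 3, 4, 7, 8

1 → match
2 → match
3 → match
4 → match
5 → no match
6 → no match
7 → match
8 → match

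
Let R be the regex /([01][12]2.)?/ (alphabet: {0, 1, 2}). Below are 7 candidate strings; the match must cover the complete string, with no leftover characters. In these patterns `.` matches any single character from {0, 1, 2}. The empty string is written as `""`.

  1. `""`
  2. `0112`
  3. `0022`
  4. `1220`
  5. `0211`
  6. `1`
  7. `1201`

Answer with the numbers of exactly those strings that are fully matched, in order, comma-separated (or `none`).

1 → match
2 → no match
3 → no match
4 → match
5 → no match
6 → no match
7 → no match

1, 4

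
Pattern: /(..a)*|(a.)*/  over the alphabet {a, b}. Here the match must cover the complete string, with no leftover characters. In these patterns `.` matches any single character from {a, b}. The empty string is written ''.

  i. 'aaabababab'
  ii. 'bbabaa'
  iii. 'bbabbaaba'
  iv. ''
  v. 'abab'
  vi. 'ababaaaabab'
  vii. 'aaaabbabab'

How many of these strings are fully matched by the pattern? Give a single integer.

i → match
ii → match
iii → match
iv → match
v → match
vi → no match
vii → no match
Total matched: 5

5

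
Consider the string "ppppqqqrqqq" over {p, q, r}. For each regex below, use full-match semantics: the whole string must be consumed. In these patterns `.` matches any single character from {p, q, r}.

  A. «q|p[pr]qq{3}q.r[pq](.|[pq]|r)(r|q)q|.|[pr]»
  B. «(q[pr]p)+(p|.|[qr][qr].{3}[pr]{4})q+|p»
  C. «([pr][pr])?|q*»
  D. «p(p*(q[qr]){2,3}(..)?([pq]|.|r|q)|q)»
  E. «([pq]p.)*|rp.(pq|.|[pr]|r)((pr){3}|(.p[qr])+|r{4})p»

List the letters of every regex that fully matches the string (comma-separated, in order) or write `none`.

D

A → no match
B → no match
C → no match
D → match
E → no match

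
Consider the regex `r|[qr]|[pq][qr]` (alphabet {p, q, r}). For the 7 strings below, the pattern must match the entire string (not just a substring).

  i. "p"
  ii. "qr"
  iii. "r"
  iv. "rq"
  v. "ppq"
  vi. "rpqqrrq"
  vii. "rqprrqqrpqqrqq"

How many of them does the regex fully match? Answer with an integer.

2

i. "p" → no match
ii. "qr" → match
iii. "r" → match
iv. "rq" → no match
v. "ppq" → no match
vi. "rpqqrrq" → no match
vii → no match
Total matched: 2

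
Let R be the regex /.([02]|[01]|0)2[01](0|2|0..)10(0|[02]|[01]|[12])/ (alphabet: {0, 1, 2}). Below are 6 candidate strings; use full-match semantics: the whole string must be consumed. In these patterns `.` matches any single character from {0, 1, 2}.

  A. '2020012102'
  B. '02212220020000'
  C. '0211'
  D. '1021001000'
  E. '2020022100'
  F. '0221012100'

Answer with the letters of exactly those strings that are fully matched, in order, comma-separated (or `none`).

A, E, F

A → match
B → no match
C → no match
D → no match
E → match
F → match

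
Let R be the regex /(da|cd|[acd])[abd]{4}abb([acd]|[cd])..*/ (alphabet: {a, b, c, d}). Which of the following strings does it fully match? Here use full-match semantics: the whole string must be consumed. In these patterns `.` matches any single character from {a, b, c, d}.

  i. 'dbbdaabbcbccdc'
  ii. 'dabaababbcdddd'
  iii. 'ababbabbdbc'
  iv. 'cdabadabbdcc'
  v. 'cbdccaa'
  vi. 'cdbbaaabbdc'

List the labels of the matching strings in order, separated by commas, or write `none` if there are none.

i, ii, iii, iv, vi

i → match
ii → match
iii → match
iv → match
v → no match
vi → match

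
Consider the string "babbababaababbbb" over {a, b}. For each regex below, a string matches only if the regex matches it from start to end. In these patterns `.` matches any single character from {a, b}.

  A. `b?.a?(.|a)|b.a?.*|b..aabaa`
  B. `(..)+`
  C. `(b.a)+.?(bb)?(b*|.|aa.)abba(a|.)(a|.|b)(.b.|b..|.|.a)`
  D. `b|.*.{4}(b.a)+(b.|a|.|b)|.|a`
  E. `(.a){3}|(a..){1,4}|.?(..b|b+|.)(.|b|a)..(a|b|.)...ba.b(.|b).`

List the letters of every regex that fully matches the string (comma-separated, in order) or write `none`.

A, B, E

A → match
B → match
C → no match
D → no match
E → match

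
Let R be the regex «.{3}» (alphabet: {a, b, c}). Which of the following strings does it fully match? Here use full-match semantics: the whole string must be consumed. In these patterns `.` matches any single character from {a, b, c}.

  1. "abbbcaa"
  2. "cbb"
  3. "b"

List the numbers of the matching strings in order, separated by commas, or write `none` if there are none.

2

1 → no match
2 → match
3 → no match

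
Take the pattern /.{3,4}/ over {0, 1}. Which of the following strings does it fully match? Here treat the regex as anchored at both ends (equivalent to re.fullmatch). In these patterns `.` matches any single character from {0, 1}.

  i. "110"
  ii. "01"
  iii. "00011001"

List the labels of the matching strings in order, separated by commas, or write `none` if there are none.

i → match
ii → no match
iii → no match

i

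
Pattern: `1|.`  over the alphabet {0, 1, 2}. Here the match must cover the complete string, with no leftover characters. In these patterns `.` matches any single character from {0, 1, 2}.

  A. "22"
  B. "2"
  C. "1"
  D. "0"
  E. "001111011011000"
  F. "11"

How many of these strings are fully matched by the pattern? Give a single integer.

A → no match
B → match
C → match
D → match
E → no match
F → no match
Total matched: 3

3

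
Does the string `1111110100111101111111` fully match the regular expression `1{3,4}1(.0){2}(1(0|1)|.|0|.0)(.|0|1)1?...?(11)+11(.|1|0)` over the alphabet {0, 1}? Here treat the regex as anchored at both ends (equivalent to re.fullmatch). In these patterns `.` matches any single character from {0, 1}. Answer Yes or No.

Yes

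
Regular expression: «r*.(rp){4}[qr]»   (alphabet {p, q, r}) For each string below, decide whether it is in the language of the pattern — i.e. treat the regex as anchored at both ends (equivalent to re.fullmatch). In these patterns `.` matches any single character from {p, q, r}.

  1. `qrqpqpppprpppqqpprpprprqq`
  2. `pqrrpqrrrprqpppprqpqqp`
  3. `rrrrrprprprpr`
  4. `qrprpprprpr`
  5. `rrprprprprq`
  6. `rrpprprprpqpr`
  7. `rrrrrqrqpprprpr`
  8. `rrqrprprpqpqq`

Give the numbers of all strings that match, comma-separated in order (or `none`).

1 → no match
2 → no match
3 → match
4 → no match
5 → no match
6 → no match
7 → no match
8 → no match

3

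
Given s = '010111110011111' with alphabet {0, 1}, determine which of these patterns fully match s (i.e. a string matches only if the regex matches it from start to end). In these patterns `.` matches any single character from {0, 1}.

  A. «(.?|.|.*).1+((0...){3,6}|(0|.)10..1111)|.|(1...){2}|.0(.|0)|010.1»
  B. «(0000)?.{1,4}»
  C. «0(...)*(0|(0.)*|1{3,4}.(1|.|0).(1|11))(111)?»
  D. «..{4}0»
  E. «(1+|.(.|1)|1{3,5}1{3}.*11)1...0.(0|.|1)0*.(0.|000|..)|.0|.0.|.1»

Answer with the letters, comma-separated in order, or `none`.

A → match
B → no match
C → match
D → no match — must end with '0'
E → no match

A, C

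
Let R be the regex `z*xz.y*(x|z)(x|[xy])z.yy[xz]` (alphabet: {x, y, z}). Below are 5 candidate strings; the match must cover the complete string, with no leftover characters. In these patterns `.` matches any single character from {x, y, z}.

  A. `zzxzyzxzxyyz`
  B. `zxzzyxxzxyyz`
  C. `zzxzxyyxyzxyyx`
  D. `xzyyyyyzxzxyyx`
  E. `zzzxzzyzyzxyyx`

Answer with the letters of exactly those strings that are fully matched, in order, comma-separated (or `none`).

A, B, C, D, E

A. `zzxzyzxzxyyz` → match
B. `zxzzyxxzxyyz` → match
C → match
D → match
E → match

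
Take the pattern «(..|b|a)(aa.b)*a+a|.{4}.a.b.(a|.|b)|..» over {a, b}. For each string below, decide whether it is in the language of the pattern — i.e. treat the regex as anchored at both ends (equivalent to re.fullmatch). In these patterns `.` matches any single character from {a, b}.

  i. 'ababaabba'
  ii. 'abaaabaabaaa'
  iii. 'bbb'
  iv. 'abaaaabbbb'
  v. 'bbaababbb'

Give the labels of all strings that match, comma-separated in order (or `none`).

iv

i → no match
ii → no match
iii → no match
iv → match
v → no match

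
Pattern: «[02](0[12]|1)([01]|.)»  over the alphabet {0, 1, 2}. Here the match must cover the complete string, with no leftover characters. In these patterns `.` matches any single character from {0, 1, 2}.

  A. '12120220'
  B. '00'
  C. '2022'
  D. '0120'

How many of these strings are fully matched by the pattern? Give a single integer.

A → no match
B → no match
C → match
D → no match
Total matched: 1

1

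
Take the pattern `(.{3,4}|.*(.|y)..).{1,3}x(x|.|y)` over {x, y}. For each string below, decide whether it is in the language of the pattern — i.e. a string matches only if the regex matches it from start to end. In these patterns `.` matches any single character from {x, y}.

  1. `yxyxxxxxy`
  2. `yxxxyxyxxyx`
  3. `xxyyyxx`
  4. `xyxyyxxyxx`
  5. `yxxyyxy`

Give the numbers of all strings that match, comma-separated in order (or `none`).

1. `yxyxxxxxy` → match
2. `yxxxyxyxxyx` → no match
3. `xxyyyxx` → match
4. `xyxyyxxyxx` → match
5. `yxxyyxy` → match

1, 3, 4, 5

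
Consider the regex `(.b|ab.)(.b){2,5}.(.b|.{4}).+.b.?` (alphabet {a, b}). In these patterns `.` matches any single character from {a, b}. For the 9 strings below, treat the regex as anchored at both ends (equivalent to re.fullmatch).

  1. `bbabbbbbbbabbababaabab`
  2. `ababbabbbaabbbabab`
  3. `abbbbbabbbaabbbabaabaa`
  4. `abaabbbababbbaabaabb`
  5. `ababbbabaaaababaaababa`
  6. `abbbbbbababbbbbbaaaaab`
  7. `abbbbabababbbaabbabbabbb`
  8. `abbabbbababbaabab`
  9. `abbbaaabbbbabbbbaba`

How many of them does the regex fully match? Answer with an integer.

1 → match
2 → match
3 → no match
4 → match
5 → match
6 → match
7 → match
8 → match
9 → no match
Total matched: 7

7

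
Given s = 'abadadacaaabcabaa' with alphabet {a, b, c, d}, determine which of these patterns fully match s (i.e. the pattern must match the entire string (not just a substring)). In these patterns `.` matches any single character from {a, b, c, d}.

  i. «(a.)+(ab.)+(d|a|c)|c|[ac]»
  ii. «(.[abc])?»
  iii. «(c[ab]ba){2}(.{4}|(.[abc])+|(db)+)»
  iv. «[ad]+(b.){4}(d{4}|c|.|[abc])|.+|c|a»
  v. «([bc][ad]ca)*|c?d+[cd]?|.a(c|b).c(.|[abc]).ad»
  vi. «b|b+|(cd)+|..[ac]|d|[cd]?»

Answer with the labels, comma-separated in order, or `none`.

i, iv

i → match
ii → no match
iii → no match — must start with 'c'
iv → match
v → no match
vi → no match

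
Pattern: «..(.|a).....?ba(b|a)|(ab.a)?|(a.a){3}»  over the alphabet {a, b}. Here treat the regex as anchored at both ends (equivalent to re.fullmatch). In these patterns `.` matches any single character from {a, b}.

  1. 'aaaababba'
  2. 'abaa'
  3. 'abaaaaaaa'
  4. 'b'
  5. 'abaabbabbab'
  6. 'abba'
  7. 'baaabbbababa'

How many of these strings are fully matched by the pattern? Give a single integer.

4

1. 'aaaababba' → no match
2. 'abaa' → match
3. 'abaaaaaaa' → match
4. 'b' → no match
5. 'abaabbabbab' → match
6. 'abba' → match
7. 'baaabbbababa' → no match
Total matched: 4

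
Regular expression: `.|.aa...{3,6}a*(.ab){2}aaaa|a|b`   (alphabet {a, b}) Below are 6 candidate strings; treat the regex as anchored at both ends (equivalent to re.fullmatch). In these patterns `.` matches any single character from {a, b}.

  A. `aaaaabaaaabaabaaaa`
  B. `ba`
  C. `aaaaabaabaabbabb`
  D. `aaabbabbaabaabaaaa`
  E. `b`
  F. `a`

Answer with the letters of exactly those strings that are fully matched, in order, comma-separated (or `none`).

A, D, E, F

A → match
B → no match
C → no match
D → match
E → match
F → match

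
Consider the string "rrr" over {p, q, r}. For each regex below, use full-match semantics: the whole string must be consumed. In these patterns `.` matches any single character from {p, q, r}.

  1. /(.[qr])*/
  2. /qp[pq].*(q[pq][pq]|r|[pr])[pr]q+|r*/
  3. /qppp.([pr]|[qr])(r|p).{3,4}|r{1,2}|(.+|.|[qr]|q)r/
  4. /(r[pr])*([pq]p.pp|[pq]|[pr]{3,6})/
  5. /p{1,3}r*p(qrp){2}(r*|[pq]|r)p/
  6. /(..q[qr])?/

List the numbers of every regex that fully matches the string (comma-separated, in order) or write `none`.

2, 3, 4

1 → no match
2 → match
3 → match
4 → match
5 → no match — must start with "p"
6 → no match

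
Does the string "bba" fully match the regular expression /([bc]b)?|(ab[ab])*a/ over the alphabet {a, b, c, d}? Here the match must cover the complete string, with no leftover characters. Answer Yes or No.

No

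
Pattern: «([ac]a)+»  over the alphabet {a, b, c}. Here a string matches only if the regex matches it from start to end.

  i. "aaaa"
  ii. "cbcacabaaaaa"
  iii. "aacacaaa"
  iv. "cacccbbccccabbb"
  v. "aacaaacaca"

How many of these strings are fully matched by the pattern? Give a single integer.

i → match
ii → no match
iii → match
iv → no match — must end with "a"
v → match
Total matched: 3

3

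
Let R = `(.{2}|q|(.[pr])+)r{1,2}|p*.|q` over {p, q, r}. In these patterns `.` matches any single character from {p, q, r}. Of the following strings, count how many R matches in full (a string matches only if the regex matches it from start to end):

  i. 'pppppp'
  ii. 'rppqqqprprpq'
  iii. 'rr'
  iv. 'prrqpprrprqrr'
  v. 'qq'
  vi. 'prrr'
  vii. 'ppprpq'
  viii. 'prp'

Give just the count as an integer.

i → match
ii → no match
iii → no match
iv → no match
v → no match
vi → match
vii → no match
viii → no match
Total matched: 2

2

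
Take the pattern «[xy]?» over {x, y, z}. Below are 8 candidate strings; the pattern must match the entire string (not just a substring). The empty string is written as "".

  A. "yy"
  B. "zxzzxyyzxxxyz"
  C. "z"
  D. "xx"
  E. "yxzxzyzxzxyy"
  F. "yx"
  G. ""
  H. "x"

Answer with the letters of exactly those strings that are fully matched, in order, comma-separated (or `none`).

A. "yy" → no match
B → no match
C. "z" → no match
D. "xx" → no match
E. "yxzxzyzxzxyy" → no match
F. "yx" → no match
G. "" → match
H. "x" → match

G, H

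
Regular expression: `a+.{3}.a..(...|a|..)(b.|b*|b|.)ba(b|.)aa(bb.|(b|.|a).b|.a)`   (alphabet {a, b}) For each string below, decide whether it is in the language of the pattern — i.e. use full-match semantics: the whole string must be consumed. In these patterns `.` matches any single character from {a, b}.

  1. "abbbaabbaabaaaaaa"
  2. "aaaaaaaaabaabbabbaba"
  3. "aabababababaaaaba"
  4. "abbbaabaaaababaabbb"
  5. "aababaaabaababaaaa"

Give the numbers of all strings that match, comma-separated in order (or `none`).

1, 3, 4, 5

1 → match
2 → no match
3 → match
4 → match
5 → match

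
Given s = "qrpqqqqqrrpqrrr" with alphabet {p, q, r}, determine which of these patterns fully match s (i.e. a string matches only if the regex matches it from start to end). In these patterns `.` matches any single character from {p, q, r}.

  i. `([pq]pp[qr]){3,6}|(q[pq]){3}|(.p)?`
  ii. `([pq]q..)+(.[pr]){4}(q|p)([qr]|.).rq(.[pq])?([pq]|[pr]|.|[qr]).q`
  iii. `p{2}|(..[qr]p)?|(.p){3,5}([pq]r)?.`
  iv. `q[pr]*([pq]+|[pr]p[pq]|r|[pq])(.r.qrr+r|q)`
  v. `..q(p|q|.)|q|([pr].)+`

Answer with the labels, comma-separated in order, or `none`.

i → no match
ii → no match — must end with "q"
iii → no match
iv → match
v → no match

iv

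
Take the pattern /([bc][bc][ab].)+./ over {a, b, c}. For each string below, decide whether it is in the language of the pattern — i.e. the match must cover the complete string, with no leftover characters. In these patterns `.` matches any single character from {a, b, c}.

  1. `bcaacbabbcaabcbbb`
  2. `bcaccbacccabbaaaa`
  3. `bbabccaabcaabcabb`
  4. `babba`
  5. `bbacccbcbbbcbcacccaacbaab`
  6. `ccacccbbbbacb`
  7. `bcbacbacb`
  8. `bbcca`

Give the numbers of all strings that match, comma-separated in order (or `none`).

1, 3, 5, 6, 7

1 → match
2 → no match
3 → match
4 → no match
5 → match
6 → match
7 → match
8 → no match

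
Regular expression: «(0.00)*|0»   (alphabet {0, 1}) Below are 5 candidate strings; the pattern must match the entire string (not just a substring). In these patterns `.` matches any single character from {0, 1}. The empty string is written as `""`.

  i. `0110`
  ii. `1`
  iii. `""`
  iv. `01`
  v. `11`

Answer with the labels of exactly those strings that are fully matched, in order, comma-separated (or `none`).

iii

i → no match
ii → no match
iii → match
iv → no match
v → no match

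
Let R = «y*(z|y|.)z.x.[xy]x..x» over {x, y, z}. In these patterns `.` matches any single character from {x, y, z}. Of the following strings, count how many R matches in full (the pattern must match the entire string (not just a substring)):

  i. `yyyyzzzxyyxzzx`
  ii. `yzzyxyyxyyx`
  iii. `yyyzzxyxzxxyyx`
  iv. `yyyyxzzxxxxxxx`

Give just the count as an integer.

i → match
ii → match
iii → no match
iv → match
Total matched: 3

3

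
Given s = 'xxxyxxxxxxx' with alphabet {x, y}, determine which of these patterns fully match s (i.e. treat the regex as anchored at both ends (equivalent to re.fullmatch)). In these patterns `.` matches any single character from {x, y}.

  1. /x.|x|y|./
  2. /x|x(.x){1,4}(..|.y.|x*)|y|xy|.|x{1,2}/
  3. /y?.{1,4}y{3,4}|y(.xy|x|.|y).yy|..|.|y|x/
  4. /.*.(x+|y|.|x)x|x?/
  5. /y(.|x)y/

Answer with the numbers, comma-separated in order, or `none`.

1 → no match
2 → match
3 → no match
4 → match
5 → no match — must start with 'y'

2, 4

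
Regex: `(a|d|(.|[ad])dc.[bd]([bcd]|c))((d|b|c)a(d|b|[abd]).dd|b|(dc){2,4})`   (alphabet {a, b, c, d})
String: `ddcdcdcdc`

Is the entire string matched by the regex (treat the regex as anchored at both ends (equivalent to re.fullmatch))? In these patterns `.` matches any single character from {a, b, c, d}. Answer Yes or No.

Yes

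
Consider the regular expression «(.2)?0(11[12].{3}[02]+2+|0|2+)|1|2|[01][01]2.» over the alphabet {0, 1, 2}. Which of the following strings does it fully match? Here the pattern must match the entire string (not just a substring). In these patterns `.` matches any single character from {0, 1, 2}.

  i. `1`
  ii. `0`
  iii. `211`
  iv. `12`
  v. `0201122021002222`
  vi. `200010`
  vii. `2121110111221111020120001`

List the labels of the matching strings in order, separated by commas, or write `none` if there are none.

i

i → match
ii → no match
iii → no match
iv → no match
v → no match
vi → no match
vii → no match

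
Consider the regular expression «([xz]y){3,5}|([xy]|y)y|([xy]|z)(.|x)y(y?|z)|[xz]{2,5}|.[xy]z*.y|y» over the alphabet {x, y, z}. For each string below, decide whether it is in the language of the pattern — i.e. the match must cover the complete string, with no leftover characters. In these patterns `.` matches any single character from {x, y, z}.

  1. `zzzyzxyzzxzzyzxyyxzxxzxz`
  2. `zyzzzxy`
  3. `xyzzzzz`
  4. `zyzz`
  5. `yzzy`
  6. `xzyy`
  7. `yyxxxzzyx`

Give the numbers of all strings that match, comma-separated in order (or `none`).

1 → no match
2 → match
3 → no match
4 → no match
5 → no match
6 → match
7 → no match

2, 6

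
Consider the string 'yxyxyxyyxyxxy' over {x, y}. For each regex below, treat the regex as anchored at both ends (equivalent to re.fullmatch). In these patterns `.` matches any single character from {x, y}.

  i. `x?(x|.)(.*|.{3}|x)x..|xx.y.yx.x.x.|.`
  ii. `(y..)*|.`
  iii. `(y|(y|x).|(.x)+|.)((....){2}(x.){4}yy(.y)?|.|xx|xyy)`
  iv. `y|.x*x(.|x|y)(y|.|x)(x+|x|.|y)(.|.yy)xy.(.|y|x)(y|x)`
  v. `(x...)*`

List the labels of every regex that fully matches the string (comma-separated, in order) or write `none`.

i → match
ii → no match
iii → no match
iv → match
v → no match

i, iv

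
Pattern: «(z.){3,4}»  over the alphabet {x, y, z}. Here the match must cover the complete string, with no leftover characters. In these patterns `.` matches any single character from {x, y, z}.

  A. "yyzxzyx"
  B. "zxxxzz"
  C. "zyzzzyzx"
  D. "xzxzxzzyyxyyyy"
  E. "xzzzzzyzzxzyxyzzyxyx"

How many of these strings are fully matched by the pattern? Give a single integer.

A → no match — must start with "z"
B → no match
C → match
D → no match — must start with "z"
E → no match — must start with "z"
Total matched: 1

1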